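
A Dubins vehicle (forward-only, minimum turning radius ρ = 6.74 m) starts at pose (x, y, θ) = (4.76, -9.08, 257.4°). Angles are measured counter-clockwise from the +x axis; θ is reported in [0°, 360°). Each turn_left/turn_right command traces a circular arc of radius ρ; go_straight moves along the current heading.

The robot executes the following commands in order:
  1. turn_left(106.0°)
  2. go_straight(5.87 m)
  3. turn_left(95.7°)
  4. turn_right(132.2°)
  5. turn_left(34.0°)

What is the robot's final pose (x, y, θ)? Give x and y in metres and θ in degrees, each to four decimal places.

set_pose: (x, y, θ) = (4.7600, -9.0800, 257.4000°), ρ = 6.74
turn_left(106.0°): centre at ρ to the left, rotate +106.0° → (11.7374, -17.2784, 363.4000° ≡ 3.4000°)
go_straight(5.87): x += 5.87·cos θ, y += 5.87·sin θ → (17.5971, -16.9303, 3.4000°)
turn_left(95.7°): centre at ρ to the left, rotate +95.7° → (23.8525, -9.1362, 99.1000°)
turn_right(132.2°): centre at ρ to the right, rotate −132.2° → (34.1884, -2.4240, -33.1000° ≡ 326.9000°)
turn_left(34.0°): centre at ρ to the left, rotate +34.0° → (37.9750, -3.5169, 360.9000° ≡ 0.9000°)

(37.9750, -3.5169, 0.9000°)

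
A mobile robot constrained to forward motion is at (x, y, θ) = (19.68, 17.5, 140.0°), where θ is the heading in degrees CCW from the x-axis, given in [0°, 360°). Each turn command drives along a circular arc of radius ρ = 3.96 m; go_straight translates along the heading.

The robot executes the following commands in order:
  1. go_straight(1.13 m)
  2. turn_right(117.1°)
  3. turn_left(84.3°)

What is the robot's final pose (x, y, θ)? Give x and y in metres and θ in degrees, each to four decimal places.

set_pose: (x, y, θ) = (19.6800, 17.5000, 140.0000°), ρ = 3.96
go_straight(1.13): x += 1.13·cos θ, y += 1.13·sin θ → (18.8144, 18.2263, 140.0000°)
turn_right(117.1°): centre at ρ to the right, rotate −117.1° → (19.8189, 24.9078, 22.9000°)
turn_left(84.3°): centre at ρ to the left, rotate +84.3° → (22.0608, 29.7267, 107.2000°)

(22.0608, 29.7267, 107.2000°)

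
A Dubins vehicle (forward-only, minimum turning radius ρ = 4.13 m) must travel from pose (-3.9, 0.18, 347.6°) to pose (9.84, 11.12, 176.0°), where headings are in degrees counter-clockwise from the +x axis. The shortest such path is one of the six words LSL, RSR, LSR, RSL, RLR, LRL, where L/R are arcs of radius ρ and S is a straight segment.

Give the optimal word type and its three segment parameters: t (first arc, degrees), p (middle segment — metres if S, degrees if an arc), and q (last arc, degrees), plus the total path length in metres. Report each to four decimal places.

LSL: t = 24.9035°, p = 12.8703 m, q = 163.4965°, L = 26.4506 m

Let ψ = atan2(Δy, Δx) = atan2(10.94, 13.74) = 38.5273° be the start→goal bearing.
Normalize: d = |goal − start| / ρ = 17.563348/4.13 = 4.252627, α = (θ_start − ψ) mod 360° = 309.0727° = 5.394335 rad, β = (θ_goal − ψ) mod 360° = 137.4727° = 2.399350 rad.
Common terms: sin α = -0.776347, cos α = 0.630305, sin β = 0.675942, cos β = -0.736955, cos(α−β) = -0.989272, d² = 18.084834. Work in radians in the unit-radius frame; every candidate has L = ρ·(t + p + q).
LSL: p² = 2 + d² − 2cos(α−β) + 2d(sin α − sin β) = 9.711290; p = √p² = 3.116294; φ = atan2(cos β − cos α, d + sin α − sin β) = -0.454202 rad; t = (φ − α) mod 2π = 0.434648 rad, q = (β − φ) mod 2π = 2.853553 rad → L = 4.13·(0.434648 + 3.116294 + 2.853553) = 4.13·6.404495 = 26.450563 m
RSR: p² = 2 + d² − 2cos(α−β) + 2d(sin β − sin α) = 34.415467; p = √p² = 5.866470; φ = atan2(cos α − cos β, d − sin α + sin β) = 0.235227 rad; t = (α − φ) mod 2π = 5.159109 rad, q = (φ − β) mod 2π = 4.119062 rad → L = 4.13·(5.159109 + 5.866470 + 4.119062) = 4.13·15.144640 = 62.547363 m
LSR: p² = d² − 2 + 2cos(α−β) + 2d(sin α + sin β) = 13.252316; p = √p² = 3.640373; φ = atan2(−cos α − cos β, d + sin α + sin β) − atan2(−2, p) = 0.528057 rad; t = (φ − α) mod 2π = 1.416907 rad, q = (φ − β) mod 2π = 4.411892 rad → L = 4.13·(1.416907 + 3.640373 + 4.411892) = 4.13·9.469172 = 39.107682 m
RSL: p² = d² − 2 + 2cos(α−β) − 2d(sin α + sin β) = 14.960262; p = √p² = 3.867850; φ = atan2(cos α + cos β, d − sin α − sin β) − atan2(2, p) = -0.501716 rad; t = (α − φ) mod 2π = 5.896051 rad, q = (β − φ) mod 2π = 2.901066 rad → L = 4.13·(5.896051 + 3.867850 + 2.901066) = 4.13·12.664967 = 52.306314 m
RLR: c = (6 − d² + 2cos(α−β) + 2d(sin α − sin β))/8 = -3.301933, |c| > 1 → infeasible
LRL: c = (6 − d² + 2cos(α−β) − 2d(sin α − sin β))/8 = -0.213911; p = 2π − arccos c = 4.496812 rad; φ = atan2(cos β − cos α, d + sin α − sin β) = -0.454202 rad; t = (φ − α + p/2) mod 2π = 2.683054 rad, q = (β − α − t + p) mod 2π = 5.101959 rad → L = 4.13·(2.683054 + 4.496812 + 5.101959) = 4.13·12.281824 = 50.723933 m
Shortest: LSL with L = 26.450563 m ≈ 26.4506 m
Convert LSL to answer units (arcs ×180/π): t = 0.434648·180/π = 24.9035°, p = ρ·p = 4.13·3.116294 = 12.8703 m, q = 2.853553·180/π = 163.4965°, L = 26.4506 m.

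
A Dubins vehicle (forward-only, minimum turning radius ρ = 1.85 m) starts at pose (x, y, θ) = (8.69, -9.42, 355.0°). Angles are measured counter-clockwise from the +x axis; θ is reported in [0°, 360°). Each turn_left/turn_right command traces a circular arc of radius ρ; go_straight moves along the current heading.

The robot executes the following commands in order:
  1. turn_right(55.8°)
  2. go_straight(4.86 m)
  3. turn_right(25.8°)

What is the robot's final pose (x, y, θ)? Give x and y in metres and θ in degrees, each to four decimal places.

(12.7465, -15.3956, 273.4000°)

set_pose: (x, y, θ) = (8.6900, -9.4200, 355.0000°), ρ = 1.85
turn_right(55.8°): centre at ρ to the right, rotate −55.8° → (10.1437, -10.3604, 299.2000°)
go_straight(4.86): x += 4.86·cos θ, y += 4.86·sin θ → (12.5147, -14.6028, 299.2000°)
turn_right(25.8°): centre at ρ to the right, rotate −25.8° → (12.7465, -15.3956, 273.4000°)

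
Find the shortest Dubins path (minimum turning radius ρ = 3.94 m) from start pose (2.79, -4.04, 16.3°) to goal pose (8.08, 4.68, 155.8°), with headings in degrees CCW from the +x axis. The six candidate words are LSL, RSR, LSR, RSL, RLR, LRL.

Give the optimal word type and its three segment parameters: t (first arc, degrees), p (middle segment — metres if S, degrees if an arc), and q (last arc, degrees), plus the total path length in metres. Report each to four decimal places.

RSL: t = 0.5959°, p = 4.8843 m, q = 140.0959°, L = 14.5591 m

Let ψ = atan2(Δy, Δx) = atan2(8.72, 5.29) = 58.7568° be the start→goal bearing.
Normalize: d = |goal − start| / ρ = 10.199142/3.94 = 2.588615, α = (θ_start − ψ) mod 360° = 317.5432° = 5.542174 rad, β = (θ_goal − ψ) mod 360° = 97.0432° = 1.693723 rad.
Common terms: sin α = -0.675035, cos α = 0.737786, sin β = 0.992454, cos β = -0.122617, cos(α−β) = -0.760406, d² = 6.700926. Work in radians in the unit-radius frame; every candidate has L = ρ·(t + p + q).
LSL: p² = 2 + d² − 2cos(α−β) + 2d(sin α − sin β) = 1.588766; p = √p² = 1.260463; φ = atan2(cos β − cos α, d + sin α − sin β) = -0.751327 rad; t = (φ − α) mod 2π = 6.272871 rad, q = (β − φ) mod 2π = 2.445049 rad → L = 3.94·(6.272871 + 1.260463 + 2.445049) = 3.94·9.978382 = 39.314826 m
RSR: p² = 2 + d² − 2cos(α−β) + 2d(sin β − sin α) = 18.854711; p = √p² = 4.342201; φ = atan2(cos α − cos β, d − sin α + sin β) = 0.199469 rad; t = (α − φ) mod 2π = 5.342704 rad, q = (φ − β) mod 2π = 4.788932 rad → L = 3.94·(5.342704 + 4.342201 + 4.788932) = 3.94·14.473837 = 57.026919 m
LSR: p² = d² − 2 + 2cos(α−β) + 2d(sin α + sin β) = 4.823467; p = √p² = 2.196239; φ = atan2(−cos α − cos β, d + sin α + sin β) − atan2(−2, p) = 0.530059 rad; t = (φ − α) mod 2π = 1.271071 rad, q = (φ − β) mod 2π = 5.119522 rad → L = 3.94·(1.271071 + 2.196239 + 5.119522) = 3.94·8.586833 = 33.832121 m
RSL: p² = d² − 2 + 2cos(α−β) − 2d(sin α + sin β) = 1.536762; p = √p² = 1.239662; φ = atan2(cos α + cos β, d − sin α − sin β) − atan2(2, p) = -0.751412 rad; t = (α − φ) mod 2π = 0.010401 rad, q = (β − φ) mod 2π = 2.445135 rad → L = 3.94·(0.010401 + 1.239662 + 2.445135) = 3.94·3.695197 = 14.559077 m
RLR: c = (6 − d² + 2cos(α−β) + 2d(sin α − sin β))/8 = -1.356839, |c| > 1 → infeasible
LRL: c = (6 − d² + 2cos(α−β) − 2d(sin α − sin β))/8 = 0.801404; p = 2π − arccos c = 5.642028 rad; φ = atan2(cos β − cos α, d + sin α − sin β) = -0.751327 rad; t = (φ − α + p/2) mod 2π = 2.810699 rad, q = (β − α − t + p) mod 2π = 5.266063 rad → L = 3.94·(2.810699 + 5.642028 + 5.266063) = 3.94·13.718791 = 54.052036 m
Shortest: RSL with L = 14.559077 m ≈ 14.5591 m
Convert RSL to answer units (arcs ×180/π): t = 0.010401·180/π = 0.5959°, p = ρ·p = 3.94·1.239662 = 4.8843 m, q = 2.445135·180/π = 140.0959°, L = 14.5591 m.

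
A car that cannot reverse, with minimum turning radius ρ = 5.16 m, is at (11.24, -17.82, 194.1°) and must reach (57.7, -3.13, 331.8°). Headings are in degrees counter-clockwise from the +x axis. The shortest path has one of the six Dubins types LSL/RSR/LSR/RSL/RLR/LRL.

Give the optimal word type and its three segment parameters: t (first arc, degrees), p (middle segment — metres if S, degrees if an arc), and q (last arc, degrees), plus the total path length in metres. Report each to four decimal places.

Let ψ = atan2(Δy, Δx) = atan2(14.69, 46.46) = 17.5462° be the start→goal bearing.
Normalize: d = |goal − start| / ρ = 48.727074/5.16 = 9.443231, α = (θ_start − ψ) mod 360° = 176.5538° = 3.081445 rad, β = (θ_goal − ψ) mod 360° = 314.2538° = 5.484763 rad.
Common terms: sin α = 0.060112, cos α = -0.998192, sin β = -0.716256, cos β = 0.697838, cos(α−β) = -0.739631, d² = 89.174618. Work in radians in the unit-radius frame; every candidate has L = ρ·(t + p + q).
LSL: p² = 2 + d² − 2cos(α−β) + 2d(sin α − sin β) = 107.316718; p = √p² = 10.359378; φ = atan2(cos β − cos α, d + sin α − sin β) = 0.164460 rad; t = (φ − α) mod 2π = 3.366200 rad, q = (β − φ) mod 2π = 5.320304 rad → L = 5.16·(3.366200 + 10.359378 + 5.320304) = 5.16·19.045882 = 98.276751 m
RSR: p² = 2 + d² − 2cos(α−β) + 2d(sin β − sin α) = 77.991042; p = √p² = 8.831254; φ = atan2(cos α − cos β, d − sin α + sin β) = -0.193249 rad; t = (α − φ) mod 2π = 3.274694 rad, q = (φ − β) mod 2π = 0.605173 rad → L = 5.16·(3.274694 + 8.831254 + 0.605173) = 5.16·12.711121 = 65.589382 m
LSR: p² = d² − 2 + 2cos(α−β) + 2d(sin α + sin β) = 73.303111; p = √p² = 8.561724; φ = atan2(−cos α − cos β, d + sin α + sin β) − atan2(−2, p) = 0.263651 rad; t = (φ − α) mod 2π = 3.465391 rad, q = (φ − β) mod 2π = 1.062073 rad → L = 5.16·(3.465391 + 8.561724 + 1.062073) = 5.16·13.089188 = 67.540210 m
RSL: p² = d² − 2 + 2cos(α−β) − 2d(sin α + sin β) = 98.087600; p = √p² = 9.903918; φ = atan2(cos α + cos β, d − sin α − sin β) − atan2(2, p) = -0.228992 rad; t = (α − φ) mod 2π = 3.310436 rad, q = (β − φ) mod 2π = 5.713755 rad → L = 5.16·(3.310436 + 9.903918 + 5.713755) = 5.16·18.928109 = 97.669045 m
RLR: c = (6 − d² + 2cos(α−β) + 2d(sin α − sin β))/8 = -8.748880, |c| > 1 → infeasible
LRL: c = (6 − d² + 2cos(α−β) − 2d(sin α − sin β))/8 = -12.414590, |c| > 1 → infeasible
Shortest: RSR with L = 65.589382 m ≈ 65.5894 m
Convert RSR to answer units (arcs ×180/π): t = 3.274694·180/π = 187.6261°, p = ρ·p = 5.16·8.831254 = 45.5693 m, q = 0.605173·180/π = 34.6739°, L = 65.5894 m.

RSR: t = 187.6261°, p = 45.5693 m, q = 34.6739°, L = 65.5894 m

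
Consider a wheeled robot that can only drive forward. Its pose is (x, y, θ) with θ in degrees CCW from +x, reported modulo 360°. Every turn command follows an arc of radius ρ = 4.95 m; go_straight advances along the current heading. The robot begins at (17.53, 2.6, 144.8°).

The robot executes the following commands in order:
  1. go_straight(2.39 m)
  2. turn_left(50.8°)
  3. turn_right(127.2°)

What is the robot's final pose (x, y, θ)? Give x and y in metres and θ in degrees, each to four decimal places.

(5.4590, 11.2903, 68.4000°)

set_pose: (x, y, θ) = (17.5300, 2.6000, 144.8000°), ρ = 4.95
go_straight(2.39): x += 2.39·cos θ, y += 2.39·sin θ → (15.5770, 3.9777, 144.8000°)
turn_left(50.8°): centre at ρ to the left, rotate +50.8° → (11.3925, 4.7005, 195.6000°)
turn_right(127.2°): centre at ρ to the right, rotate −127.2° → (5.4590, 11.2903, 68.4000°)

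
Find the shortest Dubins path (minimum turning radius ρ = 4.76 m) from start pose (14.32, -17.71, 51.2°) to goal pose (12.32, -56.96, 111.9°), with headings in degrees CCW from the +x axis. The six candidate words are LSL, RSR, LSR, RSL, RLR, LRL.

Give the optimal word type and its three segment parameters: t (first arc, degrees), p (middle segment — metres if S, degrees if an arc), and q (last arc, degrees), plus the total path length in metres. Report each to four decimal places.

Let ψ = atan2(Δy, Δx) = atan2(-39.25, -2.00) = -92.9170° be the start→goal bearing.
Normalize: d = |goal − start| / ρ = 39.300922/4.76 = 8.256496, α = (θ_start − ψ) mod 360° = 144.1170° = 2.515316 rad, β = (θ_goal − ψ) mod 360° = 204.8170° = 3.574731 rad.
Common terms: sin α = 0.586132, cos α = -0.810216, sin β = -0.419722, cos β = -0.907653, cos(α−β) = 0.489382, d² = 68.169731. Work in radians in the unit-radius frame; every candidate has L = ρ·(t + p + q).
LSL: p² = 2 + d² − 2cos(α−β) + 2d(sin α − sin β) = 85.800616; p = √p² = 9.262862; φ = atan2(cos β − cos α, d + sin α − sin β) = -0.010519 rad; t = (φ − α) mod 2π = 3.757350 rad, q = (β − φ) mod 2π = 3.585250 rad → L = 4.76·(3.757350 + 9.262862 + 3.585250) = 4.76·16.605462 = 79.042001 m
RSR: p² = 2 + d² − 2cos(α−β) + 2d(sin β − sin α) = 52.581316; p = √p² = 7.251298; φ = atan2(cos α − cos β, d − sin α + sin β) = 0.013438 rad; t = (α − φ) mod 2π = 2.501879 rad, q = (φ − β) mod 2π = 2.721892 rad → L = 4.76·(2.501879 + 7.251298 + 2.721892) = 4.76·12.475068 = 59.381324 m
LSR: p² = d² − 2 + 2cos(α−β) + 2d(sin α + sin β) = 69.896429; p = √p² = 8.360408; φ = atan2(−cos α − cos β, d + sin α + sin β) − atan2(−2, p) = 0.436003 rad; t = (φ − α) mod 2π = 4.203872 rad, q = (φ − β) mod 2π = 3.144457 rad → L = 4.76·(4.203872 + 8.360408 + 3.144457) = 4.76·15.708737 = 74.773587 m
RSL: p² = d² − 2 + 2cos(α−β) − 2d(sin α + sin β) = 64.400563; p = √p² = 8.024996; φ = atan2(cos α + cos β, d − sin α − sin β) − atan2(2, p) = -0.453480 rad; t = (α − φ) mod 2π = 2.968797 rad, q = (β − φ) mod 2π = 4.028211 rad → L = 4.76·(2.968797 + 8.024996 + 4.028211) = 4.76·15.022004 = 71.504740 m
RLR: c = (6 − d² + 2cos(α−β) + 2d(sin α − sin β))/8 = -5.572665, |c| > 1 → infeasible
LRL: c = (6 − d² + 2cos(α−β) − 2d(sin α − sin β))/8 = -9.725077, |c| > 1 → infeasible
Shortest: RSR with L = 59.381324 m ≈ 59.3813 m
Convert RSR to answer units (arcs ×180/π): t = 2.501879·180/π = 143.3471°, p = ρ·p = 4.76·7.251298 = 34.5162 m, q = 2.721892·180/π = 155.9529°, L = 59.3813 m.

RSR: t = 143.3471°, p = 34.5162 m, q = 155.9529°, L = 59.3813 m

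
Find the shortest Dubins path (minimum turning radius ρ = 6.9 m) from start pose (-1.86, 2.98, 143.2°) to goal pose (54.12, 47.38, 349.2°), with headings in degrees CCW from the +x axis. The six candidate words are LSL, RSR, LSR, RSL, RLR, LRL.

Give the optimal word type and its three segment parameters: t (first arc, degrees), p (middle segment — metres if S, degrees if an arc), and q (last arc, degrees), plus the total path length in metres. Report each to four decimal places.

Let ψ = atan2(Δy, Δx) = atan2(44.40, 55.98) = 38.4194° be the start→goal bearing.
Normalize: d = |goal − start| / ρ = 71.450125/6.9 = 10.355091, α = (θ_start − ψ) mod 360° = 104.7806° = 1.828767 rad, β = (θ_goal − ψ) mod 360° = 310.7806° = 5.424146 rad.
Common terms: sin α = 0.966910, cos α = -0.255119, sin β = -0.757216, cos β = 0.653165, cos(α−β) = -0.898794, d² = 107.227902. Work in radians in the unit-radius frame; every candidate has L = ρ·(t + p + q).
LSL: p² = 2 + d² − 2cos(α−β) + 2d(sin α − sin β) = 146.732439; p = √p² = 12.113317; φ = atan2(cos β − cos α, d + sin α − sin β) = 0.075053 rad; t = (φ − α) mod 2π = 4.529471 rad, q = (β − φ) mod 2π = 5.349093 rad → L = 6.9·(4.529471 + 12.113317 + 5.349093) = 6.9·21.991880 = 151.743973 m
RSR: p² = 2 + d² − 2cos(α−β) + 2d(sin β − sin α) = 75.318541; p = √p² = 8.678626; φ = atan2(cos α − cos β, d − sin α + sin β) = -0.104850 rad; t = (α − φ) mod 2π = 1.933617 rad, q = (φ − β) mod 2π = 0.754190 rad → L = 6.9·(1.933617 + 8.678626 + 0.754190) = 6.9·11.366433 = 78.428385 m
LSR: p² = d² − 2 + 2cos(α−β) + 2d(sin α + sin β) = 107.773112; p = √p² = 10.381383; φ = atan2(−cos α − cos β, d + sin α + sin β) − atan2(−2, p) = 0.152662 rad; t = (φ − α) mod 2π = 4.607080 rad, q = (φ − β) mod 2π = 1.011702 rad → L = 6.9·(4.607080 + 10.381383 + 1.011702) = 6.9·16.000165 = 110.401137 m
RSL: p² = d² − 2 + 2cos(α−β) − 2d(sin α + sin β) = 99.087515; p = √p² = 9.954271; φ = atan2(cos α + cos β, d − sin α − sin β) − atan2(2, p) = -0.159065 rad; t = (α − φ) mod 2π = 1.987832 rad, q = (β − φ) mod 2π = 5.583210 rad → L = 6.9·(1.987832 + 9.954271 + 5.583210) = 6.9·17.525314 = 120.924664 m
RLR: c = (6 − d² + 2cos(α−β) + 2d(sin α − sin β))/8 = -8.414818, |c| > 1 → infeasible
LRL: c = (6 − d² + 2cos(α−β) − 2d(sin α − sin β))/8 = -17.341555, |c| > 1 → infeasible
Shortest: RSR with L = 78.428385 m ≈ 78.4284 m
Convert RSR to answer units (arcs ×180/π): t = 1.933617·180/π = 110.7881°, p = ρ·p = 6.9·8.678626 = 59.8825 m, q = 0.754190·180/π = 43.2119°, L = 78.4284 m.

RSR: t = 110.7881°, p = 59.8825 m, q = 43.2119°, L = 78.4284 m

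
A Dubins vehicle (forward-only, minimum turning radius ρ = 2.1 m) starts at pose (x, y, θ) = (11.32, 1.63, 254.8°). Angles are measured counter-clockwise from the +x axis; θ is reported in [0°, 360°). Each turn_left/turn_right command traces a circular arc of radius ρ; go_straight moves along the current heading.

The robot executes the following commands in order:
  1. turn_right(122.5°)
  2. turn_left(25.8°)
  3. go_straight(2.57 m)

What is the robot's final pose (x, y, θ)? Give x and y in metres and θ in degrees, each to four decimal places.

(4.5857, 2.2610, 158.1000°)

set_pose: (x, y, θ) = (11.3200, 1.6300, 254.8000°), ρ = 2.1
turn_right(122.5°): centre at ρ to the right, rotate −122.5° → (7.7402, 0.7673, 132.3000°)
turn_left(25.8°): centre at ρ to the left, rotate +25.8° → (6.9703, 1.3024, 158.1000°)
go_straight(2.57): x += 2.57·cos θ, y += 2.57·sin θ → (4.5857, 2.2610, 158.1000°)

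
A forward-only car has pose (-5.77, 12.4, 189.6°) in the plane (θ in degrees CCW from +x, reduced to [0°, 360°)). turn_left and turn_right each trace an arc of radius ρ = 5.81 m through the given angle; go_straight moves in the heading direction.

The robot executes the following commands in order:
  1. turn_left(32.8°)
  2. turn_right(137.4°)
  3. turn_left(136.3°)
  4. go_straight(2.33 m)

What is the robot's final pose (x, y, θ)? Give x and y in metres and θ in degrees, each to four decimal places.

set_pose: (x, y, θ) = (-5.7700, 12.4000, 189.6000°), ρ = 5.81
turn_left(32.8°): centre at ρ to the left, rotate +32.8° → (-8.7188, 10.9618, 222.4000°)
turn_right(137.4°): centre at ρ to the right, rotate −137.4° → (-18.4244, 15.7586, 85.0000°)
turn_left(136.3°): centre at ρ to the left, rotate +136.3° → (-28.0469, 20.6298, 221.3000°)
go_straight(2.33): x += 2.33·cos θ, y += 2.33·sin θ → (-29.7973, 19.0920, 221.3000°)

(-29.7973, 19.0920, 221.3000°)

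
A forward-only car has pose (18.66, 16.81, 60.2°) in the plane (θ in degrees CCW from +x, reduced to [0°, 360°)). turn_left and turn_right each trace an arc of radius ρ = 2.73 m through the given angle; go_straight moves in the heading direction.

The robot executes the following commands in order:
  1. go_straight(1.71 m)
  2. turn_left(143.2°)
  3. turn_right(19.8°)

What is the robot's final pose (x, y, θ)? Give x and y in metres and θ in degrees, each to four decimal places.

(15.1438, 21.9369, 183.6000°)

set_pose: (x, y, θ) = (18.6600, 16.8100, 60.2000°), ρ = 2.73
go_straight(1.71): x += 1.71·cos θ, y += 1.71·sin θ → (19.5098, 18.2939, 60.2000°)
turn_left(143.2°): centre at ρ to the left, rotate +143.2° → (16.0566, 22.1561, 203.4000°)
turn_right(19.8°): centre at ρ to the right, rotate −19.8° → (15.1438, 21.9369, 183.6000°)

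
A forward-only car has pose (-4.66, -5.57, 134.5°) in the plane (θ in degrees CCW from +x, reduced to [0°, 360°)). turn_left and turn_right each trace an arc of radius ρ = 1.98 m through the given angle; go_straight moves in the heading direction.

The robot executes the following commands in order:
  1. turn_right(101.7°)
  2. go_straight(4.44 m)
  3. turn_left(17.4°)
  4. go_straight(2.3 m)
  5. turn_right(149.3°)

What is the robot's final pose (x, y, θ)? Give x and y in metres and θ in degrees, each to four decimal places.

set_pose: (x, y, θ) = (-4.6600, -5.5700, 134.5000°), ρ = 1.98
turn_right(101.7°): centre at ρ to the right, rotate −101.7° → (-4.3203, -2.5179, 32.8000°)
go_straight(4.44): x += 4.44·cos θ, y += 4.44·sin θ → (-0.5882, -0.1127, 32.8000°)
turn_left(17.4°): centre at ρ to the left, rotate +17.4° → (-0.1396, 0.2842, 50.2000°)
go_straight(2.3): x += 2.3·cos θ, y += 2.3·sin θ → (1.3326, 2.0513, 50.2000°)
turn_right(149.3°): centre at ρ to the right, rotate −149.3° → (4.8089, 0.4707, -99.1000° ≡ 260.9000°)

(4.8089, 0.4707, 260.9000°)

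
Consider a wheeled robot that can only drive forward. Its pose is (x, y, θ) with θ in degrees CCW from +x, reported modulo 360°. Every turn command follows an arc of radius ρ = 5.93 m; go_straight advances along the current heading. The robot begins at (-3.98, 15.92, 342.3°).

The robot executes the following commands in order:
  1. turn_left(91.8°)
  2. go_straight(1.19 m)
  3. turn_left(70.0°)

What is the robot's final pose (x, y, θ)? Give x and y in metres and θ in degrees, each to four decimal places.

(1.6261, 27.5173, 144.1000°)

set_pose: (x, y, θ) = (-3.9800, 15.9200, 342.3000°), ρ = 5.93
turn_left(91.8°): centre at ρ to the left, rotate +91.8° → (3.5260, 19.9447, 434.1000° ≡ 74.1000°)
go_straight(1.19): x += 1.19·cos θ, y += 1.19·sin θ → (3.8521, 21.0892, 74.1000°)
turn_left(70.0°): centre at ρ to the left, rotate +70.0° → (1.6261, 27.5173, 144.1000°)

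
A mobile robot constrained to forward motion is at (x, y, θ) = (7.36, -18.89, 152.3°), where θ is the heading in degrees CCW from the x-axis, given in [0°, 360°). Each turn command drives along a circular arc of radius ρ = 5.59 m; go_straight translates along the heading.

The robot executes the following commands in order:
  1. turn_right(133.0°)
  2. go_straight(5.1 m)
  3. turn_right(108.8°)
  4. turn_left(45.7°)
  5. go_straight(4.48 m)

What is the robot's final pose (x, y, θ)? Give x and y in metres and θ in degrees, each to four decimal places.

set_pose: (x, y, θ) = (7.3600, -18.8900, 152.3000°), ρ = 5.59
turn_right(133.0°): centre at ρ to the right, rotate −133.0° → (8.1109, -8.6648, 19.3000°)
go_straight(5.1): x += 5.1·cos θ, y += 5.1·sin θ → (12.9243, -6.9792, 19.3000°)
turn_right(108.8°): centre at ρ to the right, rotate −108.8° → (20.3616, -12.2062, -89.5000° ≡ 270.5000°)
turn_left(45.7°): centre at ρ to the left, rotate +45.7° → (22.0823, -16.1921, 316.2000°)
go_straight(4.48): x += 4.48·cos θ, y += 4.48·sin θ → (25.3158, -19.2929, 316.2000°)

(25.3158, -19.2929, 316.2000°)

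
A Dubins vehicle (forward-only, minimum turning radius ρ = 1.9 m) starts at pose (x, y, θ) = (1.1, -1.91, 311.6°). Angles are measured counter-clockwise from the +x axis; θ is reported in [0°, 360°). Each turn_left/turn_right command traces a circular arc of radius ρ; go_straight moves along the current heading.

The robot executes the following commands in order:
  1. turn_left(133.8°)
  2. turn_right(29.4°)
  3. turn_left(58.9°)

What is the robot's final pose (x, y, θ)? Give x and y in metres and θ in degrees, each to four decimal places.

set_pose: (x, y, θ) = (1.1000, -1.9100, 311.6000°), ρ = 1.9
turn_left(133.8°): centre at ρ to the left, rotate +133.8° → (4.4147, -0.8009, 445.4000° ≡ 85.4000°)
turn_right(29.4°): centre at ρ to the right, rotate −29.4° → (4.7334, 0.1092, 56.0000°)
turn_left(58.9°): centre at ρ to the left, rotate +58.9° → (4.8816, 1.9716, 114.9000°)

(4.8816, 1.9716, 114.9000°)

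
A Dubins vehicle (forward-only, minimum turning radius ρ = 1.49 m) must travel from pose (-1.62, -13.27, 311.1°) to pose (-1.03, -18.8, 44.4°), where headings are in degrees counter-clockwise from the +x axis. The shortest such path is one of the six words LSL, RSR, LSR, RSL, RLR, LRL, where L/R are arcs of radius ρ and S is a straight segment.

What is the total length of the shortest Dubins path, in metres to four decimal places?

8.8958 m

Let ψ = atan2(Δy, Δx) = atan2(-5.53, 0.59) = -83.9101° be the start→goal bearing.
Normalize: d = |goal − start| / ρ = 5.561385/1.49 = 3.732473, α = (θ_start − ψ) mod 360° = 35.0101° = 0.611042 rad, β = (θ_goal − ψ) mod 360° = 128.3101° = 2.239434 rad.
Common terms: sin α = 0.573721, cos α = 0.819051, sin β = 0.784667, cos β = -0.619917, cos(α−β) = -0.057564, d² = 13.931354. Work in radians in the unit-radius frame; every candidate has L = ρ·(t + p + q).
LSL: p² = 2 + d² − 2cos(α−β) + 2d(sin α − sin β) = 14.471781; p = √p² = 3.804179; φ = atan2(cos β − cos α, d + sin α − sin β) = -0.387916 rad; t = (φ − α) mod 2π = 5.284228 rad, q = (β − φ) mod 2π = 2.627350 rad → L = 1.49·(5.284228 + 3.804179 + 2.627350) = 1.49·11.715757 = 17.456478 m
RSR: p² = 2 + d² − 2cos(α−β) + 2d(sin β − sin α) = 17.621184; p = √p² = 4.197759; φ = atan2(cos α − cos β, d − sin α + sin β) = 0.349890 rad; t = (α − φ) mod 2π = 0.261152 rad, q = (φ − β) mod 2π = 4.393641 rad → L = 1.49·(0.261152 + 4.197759 + 4.393641) = 1.49·8.852553 = 13.190303 m
LSR: p² = d² − 2 + 2cos(α−β) + 2d(sin α + sin β) = 21.956519; p = √p² = 4.685778; φ = atan2(−cos α − cos β, d + sin α + sin β) − atan2(−2, p) = 0.364318 rad; t = (φ − α) mod 2π = 6.036462 rad, q = (φ − β) mod 2π = 4.408070 rad → L = 1.49·(6.036462 + 4.685778 + 4.408070) = 1.49·15.130310 = 22.544162 m
RSL: p² = d² − 2 + 2cos(α−β) − 2d(sin α + sin β) = 1.675934; p = √p² = 1.294579; φ = atan2(cos α + cos β, d − sin α − sin β) − atan2(2, p) = -0.912647 rad; t = (α − φ) mod 2π = 1.523689 rad, q = (β − φ) mod 2π = 3.152081 rad → L = 1.49·(1.523689 + 1.294579 + 3.152081) = 1.49·5.970348 = 8.895818 m
RLR: c = (6 − d² + 2cos(α−β) + 2d(sin α − sin β))/8 = -1.202648, |c| > 1 → infeasible
LRL: c = (6 − d² + 2cos(α−β) − 2d(sin α − sin β))/8 = -0.808973; p = 2π − arccos c = 3.769987 rad; φ = atan2(cos β − cos α, d + sin α − sin β) = -0.387916 rad; t = (φ − α + p/2) mod 2π = 0.886036 rad, q = (β − α − t + p) mod 2π = 4.512343 rad → L = 1.49·(0.886036 + 3.769987 + 4.512343) = 1.49·9.168366 = 13.660865 m
Shortest: RSL with L = 8.895818 m ≈ 8.8958 m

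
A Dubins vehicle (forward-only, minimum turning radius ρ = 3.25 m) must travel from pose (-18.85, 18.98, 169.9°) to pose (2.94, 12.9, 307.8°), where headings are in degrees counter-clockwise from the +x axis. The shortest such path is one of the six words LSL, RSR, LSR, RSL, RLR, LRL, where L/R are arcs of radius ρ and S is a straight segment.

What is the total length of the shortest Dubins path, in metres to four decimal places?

33.6034 m

Let ψ = atan2(Δy, Δx) = atan2(-6.08, 21.79) = -15.5905° be the start→goal bearing.
Normalize: d = |goal − start| / ρ = 22.622345/3.25 = 6.960722, α = (θ_start − ψ) mod 360° = 185.4905° = 3.237421 rad, β = (θ_goal − ψ) mod 360° = 323.3905° = 5.644230 rad.
Common terms: sin α = -0.095681, cos α = -0.995412, sin β = -0.596357, cos β = 0.802719, cos(α−β) = -0.741976, d² = 48.451645. Work in radians in the unit-radius frame; every candidate has L = ρ·(t + p + q).
LSL: p² = 2 + d² − 2cos(α−β) + 2d(sin α − sin β) = 58.905729; p = √p² = 7.675007; φ = atan2(cos β − cos α, d + sin α − sin β) = 0.236482 rad; t = (φ − α) mod 2π = 3.282247 rad, q = (β − φ) mod 2π = 5.407748 rad → L = 3.25·(3.282247 + 7.675007 + 5.407748) = 3.25·16.365001 = 53.186254 m
RSR: p² = 2 + d² − 2cos(α−β) + 2d(sin β − sin α) = 44.965465; p = √p² = 6.705629; φ = atan2(cos α − cos β, d − sin α + sin β) = -0.271475 rad; t = (α − φ) mod 2π = 3.508895 rad, q = (φ − β) mod 2π = 0.367481 rad → L = 3.25·(3.508895 + 6.705629 + 0.367481) = 3.25·10.582006 = 34.391518 m
LSR: p² = d² − 2 + 2cos(α−β) + 2d(sin α + sin β) = 35.333514; p = √p² = 5.944200; φ = atan2(−cos α − cos β, d + sin α + sin β) − atan2(−2, p) = 0.355293 rad; t = (φ − α) mod 2π = 3.401058 rad, q = (φ − β) mod 2π = 0.994249 rad → L = 3.25·(3.401058 + 5.944200 + 0.994249) = 3.25·10.339507 = 33.603398 m
RSL: p² = d² − 2 + 2cos(α−β) − 2d(sin α + sin β) = 54.601872; p = √p² = 7.389308; φ = atan2(cos α + cos β, d − sin α − sin β) − atan2(2, p) = -0.289502 rad; t = (α − φ) mod 2π = 3.526923 rad, q = (β − φ) mod 2π = 5.933732 rad → L = 3.25·(3.526923 + 7.389308 + 5.933732) = 3.25·16.849963 = 54.762380 m
RLR: c = (6 − d² + 2cos(α−β) + 2d(sin α − sin β))/8 = -4.620683, |c| > 1 → infeasible
LRL: c = (6 − d² + 2cos(α−β) − 2d(sin α − sin β))/8 = -6.363216, |c| > 1 → infeasible
Shortest: LSR with L = 33.603398 m ≈ 33.6034 m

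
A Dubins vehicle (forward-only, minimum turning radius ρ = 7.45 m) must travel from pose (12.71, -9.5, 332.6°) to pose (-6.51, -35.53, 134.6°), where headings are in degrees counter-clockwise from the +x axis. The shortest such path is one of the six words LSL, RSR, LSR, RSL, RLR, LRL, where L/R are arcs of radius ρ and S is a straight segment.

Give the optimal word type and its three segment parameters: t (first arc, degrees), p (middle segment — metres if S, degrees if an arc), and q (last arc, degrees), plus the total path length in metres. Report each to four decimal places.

Let ψ = atan2(Δy, Δx) = atan2(-26.03, -19.22) = -126.4414° be the start→goal bearing.
Normalize: d = |goal − start| / ρ = 32.356905/7.45 = 4.343209, α = (θ_start − ψ) mod 360° = 99.0414° = 1.728598 rad, β = (θ_goal − ψ) mod 360° = 261.0414° = 4.556031 rad.
Common terms: sin α = 0.987575, cos α = -0.157148, sin β = -0.987801, cos β = -0.155721, cos(α−β) = -0.951057, d² = 18.863462. Work in radians in the unit-radius frame; every candidate has L = ρ·(t + p + q).
LSL: p² = 2 + d² − 2cos(α−β) + 2d(sin α − sin β) = 39.924517; p = √p² = 6.318585; φ = atan2(cos β − cos α, d + sin α − sin β) = 0.000226 rad; t = (φ − α) mod 2π = 4.554813 rad, q = (β − φ) mod 2π = 4.555806 rad → L = 7.45·(4.554813 + 6.318585 + 4.555806) = 7.45·15.429204 = 114.947568 m
RSR: p² = 2 + d² − 2cos(α−β) + 2d(sin β − sin α) = 5.606633; p = √p² = 2.367833; φ = atan2(cos α − cos β, d − sin α + sin β) = -0.000602 rad; t = (α − φ) mod 2π = 1.729200 rad, q = (φ − β) mod 2π = 1.726551 rad → L = 7.45·(1.729200 + 2.367833 + 1.726551) = 7.45·5.823585 = 43.385708 m
LSR: p² = d² − 2 + 2cos(α−β) + 2d(sin α + sin β) = 14.959386; p = √p² = 3.867737; φ = atan2(−cos α − cos β, d + sin α + sin β) − atan2(−2, p) = 0.549148 rad; t = (φ − α) mod 2π = 5.103736 rad, q = (φ − β) mod 2π = 2.276302 rad → L = 7.45·(5.103736 + 3.867737 + 2.276302) = 7.45·11.247774 = 83.795919 m
RSL: p² = d² − 2 + 2cos(α−β) − 2d(sin α + sin β) = 14.963311; p = √p² = 3.868244; φ = atan2(cos α + cos β, d − sin α − sin β) − atan2(2, p) = -0.549087 rad; t = (α − φ) mod 2π = 2.277685 rad, q = (β − φ) mod 2π = 5.105119 rad → L = 7.45·(2.277685 + 3.868244 + 5.105119) = 7.45·11.251048 = 83.820309 m
RLR: c = (6 − d² + 2cos(α−β) + 2d(sin α − sin β))/8 = 0.299171; p = 2π − arccos c = 5.016213 rad; φ = atan2(cos α − cos β, d − sin α + sin β) = -0.000602 rad; t = (α − φ + p/2) mod 2π = 4.237307 rad, q = (α − β − t + p) mod 2π = 4.234658 rad → L = 7.45·(4.237307 + 5.016213 + 4.234658) = 7.45·13.488177 = 100.486919 m
LRL: c = (6 − d² + 2cos(α−β) − 2d(sin α − sin β))/8 = -3.990565, |c| > 1 → infeasible
Shortest: RSR with L = 43.385708 m ≈ 43.3857 m
Convert RSR to answer units (arcs ×180/π): t = 1.729200·180/π = 99.0759°, p = ρ·p = 7.45·2.367833 = 17.6404 m, q = 1.726551·180/π = 98.9241°, L = 43.3857 m.

RSR: t = 99.0759°, p = 17.6404 m, q = 98.9241°, L = 43.3857 m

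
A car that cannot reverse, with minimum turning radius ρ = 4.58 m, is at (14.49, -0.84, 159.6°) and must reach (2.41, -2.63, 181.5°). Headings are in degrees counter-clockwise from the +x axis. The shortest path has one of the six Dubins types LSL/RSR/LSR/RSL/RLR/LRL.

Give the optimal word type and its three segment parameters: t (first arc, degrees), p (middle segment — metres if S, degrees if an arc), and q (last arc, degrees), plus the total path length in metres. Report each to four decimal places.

LSR: t = 32.5869°, p = 8.8696 m, q = 10.6869°, L = 12.3288 m

Let ψ = atan2(Δy, Δx) = atan2(-1.79, -12.08) = -171.5713° be the start→goal bearing.
Normalize: d = |goal − start| / ρ = 12.211900/4.58 = 2.666354, α = (θ_start − ψ) mod 360° = 331.1713° = 5.780030 rad, β = (θ_goal − ψ) mod 360° = 353.0713° = 6.162257 rad.
Common terms: sin α = -0.482192, cos α = 0.876065, sin β = -0.120634, cos β = 0.992697, cos(α−β) = 0.927836, d² = 7.109442. Work in radians in the unit-radius frame; every candidate has L = ρ·(t + p + q).
LSL: p² = 2 + d² − 2cos(α−β) + 2d(sin α − sin β) = 5.325684; p = √p² = 2.307744; φ = atan2(cos β − cos α, d + sin α − sin β) = 0.050561 rad; t = (φ − α) mod 2π = 0.553716 rad, q = (β − φ) mod 2π = 6.111696 rad → L = 4.58·(0.553716 + 2.307744 + 6.111696) = 4.58·8.973157 = 41.097058 m
RSR: p² = 2 + d² − 2cos(α−β) + 2d(sin β − sin α) = 9.181855; p = √p² = 3.030158; φ = atan2(cos α − cos β, d − sin α + sin β) = -0.038500 rad; t = (α − φ) mod 2π = 5.818530 rad, q = (φ − β) mod 2π = 0.082429 rad → L = 4.58·(5.818530 + 3.030158 + 0.082429) = 4.58·8.931116 = 40.904510 m
LSR: p² = d² − 2 + 2cos(α−β) + 2d(sin α + sin β) = 3.750418; p = √p² = 1.936600; φ = atan2(−cos α − cos β, d + sin α + sin β) − atan2(−2, p) = 0.065593 rad; t = (φ − α) mod 2π = 0.568749 rad, q = (φ − β) mod 2π = 0.186522 rad → L = 4.58·(0.568749 + 1.936600 + 0.186522) = 4.58·2.691870 = 12.328765 m
RSL: p² = d² − 2 + 2cos(α−β) − 2d(sin α + sin β) = 10.179811; p = √p² = 3.190582; φ = atan2(cos α + cos β, d − sin α − sin β) − atan2(2, p) = -0.040627 rad; t = (α − φ) mod 2π = 5.820657 rad, q = (β − φ) mod 2π = 6.202884 rad → L = 4.58·(5.820657 + 3.190582 + 6.202884) = 4.58·15.214122 = 69.680677 m
RLR: c = (6 − d² + 2cos(α−β) + 2d(sin α − sin β))/8 = -0.147732; p = 2π − arccos c = 4.564114 rad; φ = atan2(cos α − cos β, d − sin α + sin β) = -0.038500 rad; t = (α − φ + p/2) mod 2π = 1.817401 rad, q = (α − β − t + p) mod 2π = 2.364486 rad → L = 4.58·(1.817401 + 4.564114 + 2.364486) = 4.58·8.746002 = 40.056688 m
LRL: c = (6 − d² + 2cos(α−β) − 2d(sin α − sin β))/8 = 0.334290; p = 2π − arccos c = 5.053240 rad; φ = atan2(cos β − cos α, d + sin α − sin β) = 0.050561 rad; t = (φ − α + p/2) mod 2π = 3.080336 rad, q = (β − α − t + p) mod 2π = 2.355131 rad → L = 4.58·(3.080336 + 5.053240 + 2.355131) = 4.58·10.488708 = 48.038281 m
Shortest: LSR with L = 12.328765 m ≈ 12.3288 m
Convert LSR to answer units (arcs ×180/π): t = 0.568749·180/π = 32.5869°, p = ρ·p = 4.58·1.936600 = 8.8696 m, q = 0.186522·180/π = 10.6869°, L = 12.3288 m.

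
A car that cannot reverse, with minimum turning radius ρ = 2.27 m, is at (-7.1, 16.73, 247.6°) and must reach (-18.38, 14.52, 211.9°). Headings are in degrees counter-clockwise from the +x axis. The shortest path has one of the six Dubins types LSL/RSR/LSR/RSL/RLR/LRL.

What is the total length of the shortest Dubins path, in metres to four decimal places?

11.9370 m

Let ψ = atan2(Δy, Δx) = atan2(-2.21, -11.28) = -168.9149° be the start→goal bearing.
Normalize: d = |goal − start| / ρ = 11.494455/2.27 = 5.063637, α = (θ_start − ψ) mod 360° = 56.5149° = 0.986371 rad, β = (θ_goal − ψ) mod 360° = 20.8149° = 0.363289 rad.
Common terms: sin α = 0.834029, cos α = 0.551720, sin β = 0.355350, cos β = 0.934733, cos(α−β) = 0.812084, d² = 25.640416. Work in radians in the unit-radius frame; every candidate has L = ρ·(t + p + q).
LSL: p² = 2 + d² − 2cos(α−β) + 2d(sin α − sin β) = 30.863964; p = √p² = 5.555535; φ = atan2(cos β − cos α, d + sin α − sin β) = 0.068997 rad; t = (φ − α) mod 2π = 5.365811 rad, q = (β − φ) mod 2π = 0.294291 rad → L = 2.27·(5.365811 + 5.555535 + 0.294291) = 2.27·11.215637 = 25.459497 m
RSR: p² = 2 + d² − 2cos(α−β) + 2d(sin β − sin α) = 21.168534; p = √p² = 4.600927; φ = atan2(cos α − cos β, d − sin α + sin β) = -0.083343 rad; t = (α − φ) mod 2π = 1.069715 rad, q = (φ − β) mod 2π = 5.836553 rad → L = 2.27·(1.069715 + 4.600927 + 5.836553) = 2.27·11.507195 = 26.121333 m
LSR: p² = d² − 2 + 2cos(α−β) + 2d(sin α + sin β) = 37.309756; p = √p² = 6.108171; φ = atan2(−cos α − cos β, d + sin α + sin β) − atan2(−2, p) = 0.083042 rad; t = (φ − α) mod 2π = 5.379857 rad, q = (φ − β) mod 2π = 6.002939 rad → L = 2.27·(5.379857 + 6.108171 + 6.002939) = 2.27·17.490967 = 39.704495 m
RSL: p² = d² − 2 + 2cos(α−β) − 2d(sin α + sin β) = 13.219411; p = √p² = 3.635851; φ = atan2(cos α + cos β, d − sin α − sin β) − atan2(2, p) = -0.136549 rad; t = (α − φ) mod 2π = 1.122920 rad, q = (β − φ) mod 2π = 0.499838 rad → L = 2.27·(1.122920 + 3.635851 + 0.499838) = 2.27·5.258609 = 11.937041 m
RLR: c = (6 − d² + 2cos(α−β) + 2d(sin α − sin β))/8 = -1.646067, |c| > 1 → infeasible
LRL: c = (6 − d² + 2cos(α−β) − 2d(sin α − sin β))/8 = -2.857996, |c| > 1 → infeasible
Shortest: RSL with L = 11.937041 m ≈ 11.9370 m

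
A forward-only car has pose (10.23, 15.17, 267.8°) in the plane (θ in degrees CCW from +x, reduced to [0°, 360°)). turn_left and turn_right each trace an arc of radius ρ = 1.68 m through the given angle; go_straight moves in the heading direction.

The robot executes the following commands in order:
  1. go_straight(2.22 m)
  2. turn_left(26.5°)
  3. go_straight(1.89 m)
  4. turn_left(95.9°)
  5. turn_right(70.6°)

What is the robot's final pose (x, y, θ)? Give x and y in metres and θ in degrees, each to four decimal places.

(15.3803, 9.5400, 319.6000°)

set_pose: (x, y, θ) = (10.2300, 15.1700, 267.8000°), ρ = 1.68
go_straight(2.22): x += 2.22·cos θ, y += 2.22·sin θ → (10.1448, 12.9516, 267.8000°)
turn_left(26.5°): centre at ρ to the left, rotate +26.5° → (10.2924, 12.1958, 294.3000°)
go_straight(1.89): x += 1.89·cos θ, y += 1.89·sin θ → (11.0701, 10.4732, 294.3000°)
turn_left(95.9°): centre at ρ to the left, rotate +95.9° → (13.4464, 9.7126, 390.2000° ≡ 30.2000°)
turn_right(70.6°): centre at ρ to the right, rotate −70.6° → (15.3803, 9.5400, -40.4000° ≡ 319.6000°)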